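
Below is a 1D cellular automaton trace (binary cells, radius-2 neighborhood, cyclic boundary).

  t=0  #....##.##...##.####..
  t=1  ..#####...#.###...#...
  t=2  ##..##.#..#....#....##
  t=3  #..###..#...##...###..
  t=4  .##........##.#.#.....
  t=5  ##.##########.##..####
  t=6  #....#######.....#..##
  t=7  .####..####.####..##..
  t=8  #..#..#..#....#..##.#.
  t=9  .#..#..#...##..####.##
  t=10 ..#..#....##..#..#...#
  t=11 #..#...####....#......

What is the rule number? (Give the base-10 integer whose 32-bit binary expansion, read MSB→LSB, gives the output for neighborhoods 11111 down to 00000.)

  ##### -> #   bit 31 = 1  t=1,i=4
  ####. -> #   bit 30 = 1  t=0,i=18
  ###.# -> .   bit 29 = 0  t=5,i=1
  ###.. -> .   bit 28 = 0  t=0,i=19
  ##.## -> .   bit 27 = 0  t=0,i=7
  ##.#. -> .   bit 26 = 0  t=2,i=6
  ##..# -> .   bit 25 = 0  t=0,i=20
  ##... -> #   bit 24 = 1  t=0,i=10
  #.### -> .   bit 23 = 0  t=0,i=16
  #.##. -> .   bit 22 = 0  t=0,i=8
  #.#.# -> #   bit 21 = 1  t=4,i=14
  #.#.. -> .   bit 20 = 0  t=2,i=7
  #..## -> #   bit 19 = 1  t=2,i=3
  #..#. -> .   bit 18 = 0  t=0,i=21
  #...# -> .   bit 17 = 0  t=0,i=11
  #.... -> #   bit 16 = 1  t=0,i=2
  .#### -> .   bit 15 = 0  t=0,i=17
  .###. -> .   bit 14 = 0  t=1,i=13
  .##.# -> #   bit 13 = 1  t=0,i=6
  .##.. -> .   bit 12 = 0  t=0,i=9
  .#.## -> .   bit 11 = 0  t=1,i=11
  .#.#. -> #   bit 10 = 1  t=4,i=15
  .#..# -> #   bit 9 = 1  t=2,i=8
  .#... -> .   bit 8 = 0  t=0,i=1
  ..### -> .   bit 7 = 0  t=1,i=2
  ..##. -> #   bit 6 = 1  t=0,i=5
  ..#.# -> #   bit 5 = 1  t=1,i=10
  ..#.. -> .   bit 4 = 0  t=0,i=0
  ...## -> #   bit 3 = 1  t=0,i=4
  ...#. -> .   bit 2 = 0  t=1,i=9
  ....# -> #   bit 1 = 1  t=0,i=3
  ..... -> #   bit 0 = 1  t=1,i=21
  bits 11000001001010010010011001101011 = 3240699499

3240699499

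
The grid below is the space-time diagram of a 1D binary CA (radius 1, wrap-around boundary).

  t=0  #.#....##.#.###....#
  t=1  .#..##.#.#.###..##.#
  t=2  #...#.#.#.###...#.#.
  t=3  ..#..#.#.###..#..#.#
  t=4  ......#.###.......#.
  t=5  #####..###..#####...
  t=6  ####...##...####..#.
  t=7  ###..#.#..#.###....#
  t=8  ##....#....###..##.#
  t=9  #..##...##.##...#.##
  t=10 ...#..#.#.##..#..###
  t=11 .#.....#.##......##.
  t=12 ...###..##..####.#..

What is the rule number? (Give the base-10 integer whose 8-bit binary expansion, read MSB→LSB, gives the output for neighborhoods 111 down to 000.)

  ###|#  b7=1 t=0,i=13
  ##.|.  b6=0 t=0,i=0
  #.#|#  b5=1 t=0,i=1
  #..|.  b4=0 t=0,i=3
  .##|#  b3=1 t=0,i=7
  .#.|.  b2=0 t=0,i=2
  ..#|.  b1=0 t=0,i=6
  ...|#  b0=1 t=0,i=4
  bits 10101001 = 169

169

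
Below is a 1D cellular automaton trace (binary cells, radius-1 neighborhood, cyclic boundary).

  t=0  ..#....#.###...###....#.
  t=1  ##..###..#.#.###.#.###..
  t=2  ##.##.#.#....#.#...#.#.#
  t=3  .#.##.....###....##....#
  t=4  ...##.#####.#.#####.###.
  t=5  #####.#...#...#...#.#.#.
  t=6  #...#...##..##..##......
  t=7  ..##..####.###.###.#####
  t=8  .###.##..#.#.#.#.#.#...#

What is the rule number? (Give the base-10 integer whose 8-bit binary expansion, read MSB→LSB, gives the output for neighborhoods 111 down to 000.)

  nb ###: next=.  (t=0,i=10, bit7=0)
  nb ##.: next=#  (t=0,i=11, bit6=1)
  nb #.#: next=.  (t=0,i=8, bit5=0)
  nb #..: next=.  (t=0,i=3, bit4=0)
  nb .##: next=#  (t=0,i=9, bit3=1)
  nb .#.: next=.  (t=0,i=2, bit2=0)
  nb ..#: next=#  (t=0,i=1, bit1=1)
  nb ...: next=#  (t=0,i=0, bit0=1)
  bits 01001011 = 75

75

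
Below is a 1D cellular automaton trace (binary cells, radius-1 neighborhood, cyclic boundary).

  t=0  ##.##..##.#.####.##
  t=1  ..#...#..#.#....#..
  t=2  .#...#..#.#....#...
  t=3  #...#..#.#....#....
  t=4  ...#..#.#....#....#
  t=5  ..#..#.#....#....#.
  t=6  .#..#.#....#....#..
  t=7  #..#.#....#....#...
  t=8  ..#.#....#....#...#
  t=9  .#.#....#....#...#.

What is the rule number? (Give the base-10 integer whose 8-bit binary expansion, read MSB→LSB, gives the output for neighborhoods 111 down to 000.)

  ###|.  b7=0 t=0,i=0
  ##.|.  b6=0 t=0,i=1
  #.#|#  b5=1 t=0,i=2
  #..|.  b4=0 t=0,i=5
  .##|.  b3=0 t=0,i=3
  .#.|.  b2=0 t=0,i=10
  ..#|#  b1=1 t=0,i=6
  ...|.  b0=0 t=1,i=0
  bits 00100010 = 34

34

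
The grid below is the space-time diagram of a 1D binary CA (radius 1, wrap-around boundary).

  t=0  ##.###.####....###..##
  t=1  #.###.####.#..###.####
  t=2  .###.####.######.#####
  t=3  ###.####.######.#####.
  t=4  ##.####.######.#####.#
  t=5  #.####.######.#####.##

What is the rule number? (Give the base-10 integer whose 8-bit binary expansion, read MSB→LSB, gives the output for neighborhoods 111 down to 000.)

  nb ###: next=#  (t=0,i=0, bit7=1)
  nb ##.: next=.  (t=0,i=1, bit6=0)
  nb #.#: next=#  (t=0,i=2, bit5=1)
  nb #..: next=#  (t=0,i=11, bit4=1)
  nb .##: next=#  (t=0,i=3, bit3=1)
  nb .#.: next=#  (t=1,i=11, bit2=1)
  nb ..#: next=#  (t=0,i=14, bit1=1)
  nb ...: next=.  (t=0,i=12, bit0=0)
  bits 10111110 = 190

190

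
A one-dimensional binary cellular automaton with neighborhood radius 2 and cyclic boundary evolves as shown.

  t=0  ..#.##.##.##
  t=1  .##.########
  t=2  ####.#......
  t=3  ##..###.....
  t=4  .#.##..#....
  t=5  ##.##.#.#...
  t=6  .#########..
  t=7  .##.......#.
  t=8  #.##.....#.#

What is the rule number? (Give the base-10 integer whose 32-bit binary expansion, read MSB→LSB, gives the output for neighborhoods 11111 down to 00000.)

226277284

  [31] ##### => .  t=1,i=6
  [30] ####. => .  t=1,i=10
  [29] ###.# => .  t=1,i=11
  [28] ###.. => .  t=3,i=6
  [27] ##.## => #  t=0,i=6
  [26] ##.#. => #  t=2,i=4
  [25] ##..# => .  t=0,i=0
  [24] ##... => #  t=3,i=7
  [23] #.### => .  t=1,i=4
  [22] #.##. => #  t=0,i=4
  [21] #.#.# => #  t=5,i=6
  [20] #.#.. => #  t=2,i=5
  [19] #..## => #  t=3,i=3
  [18] #..#. => #  t=0,i=1
  [17] #...# => .  t=5,i=10
  [16] #.... => .  t=2,i=7
  [15] .#### => #  t=1,i=5
  [14] .###. => .  t=3,i=5
  [13] .##.# => #  t=0,i=5
  [12] .##.. => #  t=0,i=11
  [11] .#.## => .  t=0,i=3
  [10] .#.#. => #  t=5,i=7
  [9] .#..# => #  t=7,i=11
  [8] .#... => #  t=2,i=6
  [7] ..### => #  t=2,i=0
  [6] ..##. => .  t=3,i=0
  [5] ..#.# => #  t=0,i=2
  [4] ..#.. => .  t=4,i=7
  [3] ...## => .  t=2,i=11
  [2] ...#. => #  t=4,i=0
  [1] ....# => .  t=2,i=10
  [0] ..... => .  t=2,i=8
  bits 00001101011111001011011110100100 = 226277284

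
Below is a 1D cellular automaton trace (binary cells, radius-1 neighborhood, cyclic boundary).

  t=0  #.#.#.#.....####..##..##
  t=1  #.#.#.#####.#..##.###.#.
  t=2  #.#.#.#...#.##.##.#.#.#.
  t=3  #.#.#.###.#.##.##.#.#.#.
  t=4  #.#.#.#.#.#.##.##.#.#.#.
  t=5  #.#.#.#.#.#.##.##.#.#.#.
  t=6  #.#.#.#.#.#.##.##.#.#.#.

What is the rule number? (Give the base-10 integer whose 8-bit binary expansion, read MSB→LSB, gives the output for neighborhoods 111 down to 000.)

  ### -> .   bit 7 = 0  t=0,i=13
  ##. -> #   bit 6 = 1  t=0,i=0
  #.# -> .   bit 5 = 0  t=0,i=1
  #.. -> #   bit 4 = 1  t=0,i=7
  .## -> #   bit 3 = 1  t=0,i=12
  .#. -> #   bit 2 = 1  t=0,i=2
  ..# -> .   bit 1 = 0  t=0,i=11
  ... -> #   bit 0 = 1  t=0,i=8
  bits 01011101 = 93

93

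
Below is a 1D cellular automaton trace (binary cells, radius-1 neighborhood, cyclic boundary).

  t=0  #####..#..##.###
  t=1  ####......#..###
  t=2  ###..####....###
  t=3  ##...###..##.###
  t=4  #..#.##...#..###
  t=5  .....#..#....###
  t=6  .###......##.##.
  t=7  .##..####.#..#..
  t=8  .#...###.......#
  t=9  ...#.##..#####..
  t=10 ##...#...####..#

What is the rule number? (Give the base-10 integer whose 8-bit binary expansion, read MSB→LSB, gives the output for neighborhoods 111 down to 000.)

137

  [7] ### => #  t=0,i=0
  [6] ##. => .  t=0,i=4
  [5] #.# => .  t=0,i=12
  [4] #.. => .  t=0,i=5
  [3] .## => #  t=0,i=10
  [2] .#. => .  t=0,i=7
  [1] ..# => .  t=0,i=6
  [0] ... => #  t=1,i=5
  bits 10001001 = 137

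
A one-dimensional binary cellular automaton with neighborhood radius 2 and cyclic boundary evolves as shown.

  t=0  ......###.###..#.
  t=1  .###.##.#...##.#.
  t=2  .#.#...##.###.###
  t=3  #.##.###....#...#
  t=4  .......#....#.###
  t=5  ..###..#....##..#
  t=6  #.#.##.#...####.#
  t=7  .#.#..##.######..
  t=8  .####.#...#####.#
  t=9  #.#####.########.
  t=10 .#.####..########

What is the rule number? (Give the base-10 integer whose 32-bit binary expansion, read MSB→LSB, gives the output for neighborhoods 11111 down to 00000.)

  [31] ##### => #  t=7,i=11
  [30] ####. => #  t=6,i=13
  [29] ###.# => #  t=0,i=8
  [28] ###.. => #  t=0,i=12
  [27] ##.## => .  t=0,i=9
  [26] ##.#. => #  t=1,i=7
  [25] ##..# => #  t=0,i=13
  [24] ##... => .  t=3,i=8
  [23] #.### => .  t=0,i=10
  [22] #.##. => .  t=1,i=5
  [21] #.#.# => .  t=2,i=1
  [20] #.#.. => #  t=1,i=8
  [19] #..## => .  t=1,i=0
  [18] #..#. => .  t=0,i=14
  [17] #...# => #  t=1,i=10
  [16] #.... => .  t=0,i=0
  [15] .#### => #  t=6,i=12
  [14] .###. => .  t=0,i=7
  [13] .##.# => .  t=1,i=6
  [12] .##.. => #  t=5,i=13
  [11] .#.## => #  t=4,i=13
  [10] .#.#. => #  t=2,i=2
  [9] .#..# => #  t=1,i=16
  [8] .#... => .  t=0,i=16
  [7] ..### => #  t=0,i=6
  [6] ..##. => #  t=1,i=12
  [5] ..#.# => #  t=4,i=12
  [4] ..#.. => #  t=0,i=15
  [3] ...## => #  t=0,i=5
  [2] ...#. => .  t=3,i=11
  [1] ....# => .  t=0,i=4
  [0] ..... => #  t=0,i=1
  bits 11110110000100101001111011111001 = 4128415481

4128415481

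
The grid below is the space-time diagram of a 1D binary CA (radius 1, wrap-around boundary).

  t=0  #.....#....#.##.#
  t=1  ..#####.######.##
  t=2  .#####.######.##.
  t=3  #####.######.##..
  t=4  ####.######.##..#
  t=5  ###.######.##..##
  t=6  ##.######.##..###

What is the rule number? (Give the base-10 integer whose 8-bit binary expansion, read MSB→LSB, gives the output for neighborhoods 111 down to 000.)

175

  [7] ### => #  t=1,i=3
  [6] ##. => .  t=0,i=0
  [5] #.# => #  t=0,i=12
  [4] #.. => .  t=0,i=1
  [3] .## => #  t=0,i=13
  [2] .#. => #  t=0,i=6
  [1] ..# => #  t=0,i=5
  [0] ... => #  t=0,i=2
  bits 10101111 = 175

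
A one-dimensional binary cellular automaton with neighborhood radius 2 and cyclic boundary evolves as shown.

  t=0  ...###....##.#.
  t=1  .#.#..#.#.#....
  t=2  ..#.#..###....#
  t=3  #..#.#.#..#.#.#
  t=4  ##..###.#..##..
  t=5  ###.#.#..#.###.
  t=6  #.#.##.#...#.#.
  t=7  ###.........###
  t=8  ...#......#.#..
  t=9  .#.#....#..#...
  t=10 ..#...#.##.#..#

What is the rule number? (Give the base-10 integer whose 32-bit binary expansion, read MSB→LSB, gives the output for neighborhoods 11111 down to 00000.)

597694162

  #####|.  b31=0 t=7,i=0
  ####.|.  b30=0 t=7,i=1
  ###.#|#  b29=1 t=4,i=6
  ###..|.  b28=0 t=0,i=5
  ##.##|.  b27=0 t=5,i=14
  ##.#.|.  b26=0 t=0,i=12
  ##..#|#  b25=1 t=3,i=1
  ##...|#  b24=1 t=0,i=6
  #.###|#  b23=1 t=5,i=0
  #.##.|.  b22=0 t=3,i=14
  #.#.#|#  b21=1 t=1,i=8
  #.#..|.  b20=0 t=0,i=13
  #..##|.  b19=0 t=2,i=6
  #..#.|.  b18=0 t=1,i=5
  #...#|.  b17=0 t=6,i=9
  #....|.  b16=0 t=0,i=0
  .####|.  b15=0 t=7,i=13
  .###.|.  b14=0 t=0,i=4
  .##.#|.  b13=0 t=0,i=11
  .##..|#  b12=1 t=3,i=0
  .#.##|.  b11=0 t=3,i=13
  .#.#.|#  b10=1 t=1,i=2
  .#..#|#  b9=1 t=1,i=4
  .#...|.  b8=0 t=0,i=14
  ..###|#  b7=1 t=0,i=3
  ..##.|#  b6=1 t=0,i=10
  ..#.#|.  b5=0 t=1,i=1
  ..#..|#  b4=1 t=2,i=14
  ...##|.  b3=0 t=0,i=2
  ...#.|.  b2=0 t=1,i=0
  ....#|#  b1=1 t=0,i=1
  .....|.  b0=0 t=1,i=13
  bits 00100011101000000001011011010010 = 597694162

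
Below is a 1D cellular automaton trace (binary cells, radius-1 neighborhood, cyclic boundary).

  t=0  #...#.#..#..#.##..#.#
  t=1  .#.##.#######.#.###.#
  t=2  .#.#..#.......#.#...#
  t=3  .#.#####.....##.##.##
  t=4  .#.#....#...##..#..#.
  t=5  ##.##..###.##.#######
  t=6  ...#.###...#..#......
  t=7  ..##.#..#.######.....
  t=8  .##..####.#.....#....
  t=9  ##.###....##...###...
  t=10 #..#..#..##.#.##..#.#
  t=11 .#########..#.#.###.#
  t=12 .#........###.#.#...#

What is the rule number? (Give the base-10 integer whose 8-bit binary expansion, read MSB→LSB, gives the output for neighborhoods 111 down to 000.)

  ###|.  b7=0 t=1,i=7
  ##.|.  b6=0 t=0,i=0
  #.#|.  b5=0 t=0,i=5
  #..|#  b4=1 t=0,i=1
  .##|#  b3=1 t=0,i=14
  .#.|#  b2=1 t=0,i=4
  ..#|#  b1=1 t=0,i=3
  ...|.  b0=0 t=0,i=2
  bits 00011110 = 30

30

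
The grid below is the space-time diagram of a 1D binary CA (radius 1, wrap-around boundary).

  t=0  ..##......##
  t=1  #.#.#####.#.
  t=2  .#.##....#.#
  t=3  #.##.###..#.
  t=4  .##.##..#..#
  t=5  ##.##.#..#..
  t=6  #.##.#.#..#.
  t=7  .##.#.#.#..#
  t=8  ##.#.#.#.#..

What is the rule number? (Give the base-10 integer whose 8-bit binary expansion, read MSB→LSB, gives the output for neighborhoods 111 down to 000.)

  ### -> .   bit 7 = 0  t=1,i=5
  ##. -> .   bit 6 = 0  t=0,i=3
  #.# -> #   bit 5 = 1  t=1,i=1
  #.. -> #   bit 4 = 1  t=0,i=0
  .## -> #   bit 3 = 1  t=0,i=2
  .#. -> .   bit 2 = 0  t=1,i=0
  ..# -> .   bit 1 = 0  t=0,i=1
  ... -> #   bit 0 = 1  t=0,i=5
  bits 00111001 = 57

57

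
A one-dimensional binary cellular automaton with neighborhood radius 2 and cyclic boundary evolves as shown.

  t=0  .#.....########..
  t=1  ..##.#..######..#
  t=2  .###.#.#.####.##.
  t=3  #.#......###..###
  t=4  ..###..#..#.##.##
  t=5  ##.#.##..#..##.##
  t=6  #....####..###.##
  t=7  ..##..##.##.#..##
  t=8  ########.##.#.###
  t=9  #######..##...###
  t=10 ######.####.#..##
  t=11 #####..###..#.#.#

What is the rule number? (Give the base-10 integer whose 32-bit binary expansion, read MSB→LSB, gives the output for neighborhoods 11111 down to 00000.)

3269456194

  [31] ##### => #  t=0,i=9
  [30] ####. => #  t=0,i=13
  [29] ###.# => .  t=2,i=3
  [28] ###.. => .  t=0,i=14
  [27] ##.## => .  t=2,i=13
  [26] ##.#. => .  t=1,i=4
  [25] ##..# => #  t=1,i=14
  [24] ##... => .  t=0,i=15
  [23] #.### => #  t=2,i=9
  [22] #.##. => #  t=2,i=14
  [21] #.#.# => .  t=2,i=5
  [20] #.#.. => #  t=1,i=5
  [19] #..## => #  t=1,i=1
  [18] #..#. => #  t=1,i=15
  [17] #...# => #  t=0,i=16
  [16] #.... => #  t=0,i=3
  [15] .#### => #  t=0,i=8
  [14] .###. => #  t=2,i=2
  [13] .##.# => #  t=1,i=3
  [12] .##.. => #  t=2,i=15
  [11] .#.## => .  t=2,i=8
  [10] .#.#. => .  t=2,i=6
  [9] .#..# => .  t=1,i=0
  [8] .#... => #  t=0,i=2
  [7] ..### => .  t=0,i=7
  [6] ..##. => #  t=1,i=2
  [5] ..#.# => .  t=4,i=10
  [4] ..#.. => .  t=0,i=1
  [3] ...## => .  t=0,i=6
  [2] ...#. => .  t=0,i=0
  [1] ....# => #  t=0,i=5
  [0] ..... => .  t=0,i=4
  bits 11000010110111111111000101000010 = 3269456194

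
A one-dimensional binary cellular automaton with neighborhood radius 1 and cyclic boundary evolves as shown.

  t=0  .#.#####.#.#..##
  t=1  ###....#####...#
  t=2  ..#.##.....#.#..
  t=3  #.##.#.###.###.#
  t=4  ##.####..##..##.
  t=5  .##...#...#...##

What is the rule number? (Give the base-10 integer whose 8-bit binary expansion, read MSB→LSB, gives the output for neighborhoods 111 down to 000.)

  nb ###: next=.  (t=0,i=4, bit7=0)
  nb ##.: next=#  (t=0,i=7, bit6=1)
  nb #.#: next=#  (t=0,i=0, bit5=1)
  nb #..: next=.  (t=0,i=12, bit4=0)
  nb .##: next=.  (t=0,i=3, bit3=0)
  nb .#.: next=#  (t=0,i=1, bit2=1)
  nb ..#: next=.  (t=0,i=13, bit1=0)
  nb ...: next=#  (t=1,i=4, bit0=1)
  bits 01100101 = 101

101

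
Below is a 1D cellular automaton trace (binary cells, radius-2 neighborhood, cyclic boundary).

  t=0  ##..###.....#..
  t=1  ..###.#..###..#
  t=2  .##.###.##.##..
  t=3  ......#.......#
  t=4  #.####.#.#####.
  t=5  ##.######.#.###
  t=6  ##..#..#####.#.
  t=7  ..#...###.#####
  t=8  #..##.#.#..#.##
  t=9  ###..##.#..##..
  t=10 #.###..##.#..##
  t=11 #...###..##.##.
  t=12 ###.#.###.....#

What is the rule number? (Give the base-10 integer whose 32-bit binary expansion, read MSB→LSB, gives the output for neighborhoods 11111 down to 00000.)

  #####|.  b31=0 t=4,i=11
  ####.|#  b30=1 t=4,i=4
  ###.#|#  b29=1 t=1,i=4
  ###..|#  b28=1 t=0,i=6
  ##.##|.  b27=0 t=2,i=3
  ##.#.|#  b26=1 t=1,i=5
  ##..#|#  b25=1 t=0,i=2
  ##...|.  b24=0 t=0,i=7
  #.###|.  b23=0 t=2,i=4
  #.##.|.  b22=0 t=2,i=8
  #.#.#|#  b21=1 t=4,i=0
  #.#..|#  b20=1 t=1,i=6
  #..##|#  b19=1 t=0,i=3
  #..#.|.  b18=0 t=1,i=13
  #...#|#  b17=1 t=2,i=14
  #....|.  b16=0 t=0,i=8
  .####|#  b15=1 t=4,i=3
  .###.|.  b14=0 t=0,i=5
  .##.#|.  b13=0 t=2,i=2
  .##..|.  b12=0 t=0,i=1
  .#.##|#  b11=1 t=4,i=1
  .#.#.|.  b10=0 t=8,i=7
  .#..#|.  b9=0 t=0,i=13
  .#...|#  b8=1 t=3,i=0
  ..###|#  b7=1 t=0,i=4
  ..##.|.  b6=0 t=0,i=0
  ..#.#|#  b5=1 t=8,i=11
  ..#..|.  b4=0 t=0,i=12
  ...##|.  b3=0 t=2,i=0
  ...#.|#  b2=1 t=0,i=11
  ....#|#  b1=1 t=0,i=10
  .....|#  b0=1 t=0,i=9
  bits 01110110001110101000100110100111 = 1983547815

1983547815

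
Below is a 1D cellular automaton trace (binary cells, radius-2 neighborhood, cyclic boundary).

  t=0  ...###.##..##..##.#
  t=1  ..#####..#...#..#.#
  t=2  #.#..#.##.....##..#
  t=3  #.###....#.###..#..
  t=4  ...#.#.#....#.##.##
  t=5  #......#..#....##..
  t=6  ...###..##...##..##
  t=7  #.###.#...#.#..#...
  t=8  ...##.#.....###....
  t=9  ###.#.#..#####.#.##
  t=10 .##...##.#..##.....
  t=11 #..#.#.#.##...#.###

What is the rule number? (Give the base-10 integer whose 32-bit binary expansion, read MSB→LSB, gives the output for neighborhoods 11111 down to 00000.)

  [31] ##### => .  t=1,i=4
  [30] ####. => #  t=1,i=5
  [29] ###.# => #  t=0,i=5
  [28] ###.. => .  t=1,i=6
  [27] ##.## => #  t=0,i=6
  [26] ##.#. => .  t=0,i=17
  [25] ##..# => #  t=0,i=9
  [24] ##... => #  t=2,i=9
  [23] #.### => .  t=3,i=2
  [22] #.##. => .  t=0,i=7
  [21] #.#.# => .  t=4,i=5
  [20] #.#.. => #  t=0,i=18
  [19] #..## => .  t=0,i=10
  [18] #..#. => #  t=1,i=8
  [17] #...# => .  t=0,i=1
  [16] #.... => .  t=2,i=10
  [15] .#### => .  t=1,i=3
  [14] .###. => #  t=0,i=4
  [13] .##.# => #  t=0,i=16
  [12] .##.. => .  t=0,i=8
  [11] .#.## => .  t=2,i=6
  [10] .#.#. => .  t=1,i=17
  [9] .#..# => #  t=1,i=0
  [8] .#... => .  t=0,i=0
  [7] ..### => #  t=0,i=3
  [6] ..##. => .  t=0,i=11
  [5] ..#.# => .  t=1,i=16
  [4] ..#.. => .  t=1,i=9
  [3] ...## => #  t=0,i=2
  [2] ...#. => .  t=1,i=12
  [1] ....# => #  t=2,i=12
  [0] ..... => #  t=2,i=11
  bits 01101011000101000110001010001011 = 1796498059

1796498059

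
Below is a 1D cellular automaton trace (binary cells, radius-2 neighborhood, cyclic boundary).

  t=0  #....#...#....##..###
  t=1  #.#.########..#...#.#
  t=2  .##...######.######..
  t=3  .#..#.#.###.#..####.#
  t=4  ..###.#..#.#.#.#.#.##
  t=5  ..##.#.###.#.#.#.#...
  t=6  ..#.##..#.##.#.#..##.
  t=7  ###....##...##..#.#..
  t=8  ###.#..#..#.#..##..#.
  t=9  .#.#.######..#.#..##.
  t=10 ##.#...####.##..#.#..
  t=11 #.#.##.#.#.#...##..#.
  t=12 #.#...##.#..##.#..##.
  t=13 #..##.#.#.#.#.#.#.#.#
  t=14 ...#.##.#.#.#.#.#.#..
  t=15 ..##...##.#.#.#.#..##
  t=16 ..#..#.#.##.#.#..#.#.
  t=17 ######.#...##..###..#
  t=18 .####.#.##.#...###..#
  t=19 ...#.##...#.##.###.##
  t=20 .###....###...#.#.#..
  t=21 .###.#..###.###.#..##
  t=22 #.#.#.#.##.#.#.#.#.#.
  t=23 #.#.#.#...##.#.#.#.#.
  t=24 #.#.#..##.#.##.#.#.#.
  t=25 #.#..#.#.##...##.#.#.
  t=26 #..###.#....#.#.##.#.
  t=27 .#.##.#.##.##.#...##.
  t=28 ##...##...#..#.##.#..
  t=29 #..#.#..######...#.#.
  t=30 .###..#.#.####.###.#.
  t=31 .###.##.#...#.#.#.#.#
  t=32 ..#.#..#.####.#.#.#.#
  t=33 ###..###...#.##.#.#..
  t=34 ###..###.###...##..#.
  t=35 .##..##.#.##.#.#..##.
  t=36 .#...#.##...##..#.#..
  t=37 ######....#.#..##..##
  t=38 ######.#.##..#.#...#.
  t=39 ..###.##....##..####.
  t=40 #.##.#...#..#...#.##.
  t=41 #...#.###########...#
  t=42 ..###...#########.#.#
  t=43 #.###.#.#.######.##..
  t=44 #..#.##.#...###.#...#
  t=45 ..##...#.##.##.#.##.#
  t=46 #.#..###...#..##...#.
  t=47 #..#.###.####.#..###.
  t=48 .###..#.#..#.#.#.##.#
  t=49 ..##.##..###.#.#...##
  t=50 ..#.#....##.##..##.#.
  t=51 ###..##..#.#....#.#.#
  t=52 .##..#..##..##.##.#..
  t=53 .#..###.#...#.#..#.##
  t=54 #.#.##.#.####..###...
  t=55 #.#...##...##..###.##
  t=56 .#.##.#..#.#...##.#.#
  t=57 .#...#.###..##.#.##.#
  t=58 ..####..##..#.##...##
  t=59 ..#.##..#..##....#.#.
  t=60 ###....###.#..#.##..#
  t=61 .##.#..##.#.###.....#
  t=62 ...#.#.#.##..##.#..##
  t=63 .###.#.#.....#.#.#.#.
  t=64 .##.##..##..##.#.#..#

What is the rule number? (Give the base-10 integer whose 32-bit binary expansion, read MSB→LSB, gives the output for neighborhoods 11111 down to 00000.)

3693560820

  ##### -> #   bit 31 = 1  t=1,i=6
  ####. -> #   bit 30 = 1  t=0,i=20
  ###.# -> .   bit 29 = 0  t=2,i=11
  ###.. -> #   bit 28 = 1  t=0,i=0
  ##.## -> #   bit 27 = 1  t=2,i=12
  ##.#. -> #   bit 26 = 1  t=1,i=1
  ##..# -> .   bit 25 = 0  t=0,i=16
  ##... -> .   bit 24 = 0  t=0,i=1
  #.### -> .   bit 23 = 0  t=1,i=4
  #.##. -> .   bit 22 = 0  t=1,i=20
  #.#.# -> #   bit 21 = 1  t=1,i=2
  #.#.. -> .   bit 20 = 0  t=3,i=1
  #..## -> .   bit 19 = 0  t=0,i=17
  #..#. -> #   bit 18 = 1  t=1,i=13
  #...# -> #   bit 17 = 1  t=0,i=7
  #.... -> #   bit 16 = 1  t=0,i=2
  .#### -> .   bit 15 = 0  t=0,i=19
  .###. -> #   bit 14 = 1  t=3,i=9
  .##.# -> .   bit 13 = 0  t=1,i=0
  .##.. -> .   bit 12 = 0  t=0,i=15
  .#.## -> .   bit 11 = 0  t=1,i=3
  .#.#. -> .   bit 10 = 0  t=3,i=0
  .#..# -> #   bit 9 = 1  t=3,i=2
  .#... -> #   bit 8 = 1  t=0,i=6
  ..### -> #   bit 7 = 1  t=0,i=18
  ..##. -> #   bit 6 = 1  t=0,i=14
  ..#.# -> #   bit 5 = 1  t=1,i=18
  ..#.. -> #   bit 4 = 1  t=0,i=5
  ...## -> .   bit 3 = 0  t=0,i=13
  ...#. -> #   bit 2 = 1  t=0,i=4
  ....# -> .   bit 1 = 0  t=0,i=3
  ..... -> .   bit 0 = 0  t=5,i=20
  bits 11011100001001110100001111110100 = 3693560820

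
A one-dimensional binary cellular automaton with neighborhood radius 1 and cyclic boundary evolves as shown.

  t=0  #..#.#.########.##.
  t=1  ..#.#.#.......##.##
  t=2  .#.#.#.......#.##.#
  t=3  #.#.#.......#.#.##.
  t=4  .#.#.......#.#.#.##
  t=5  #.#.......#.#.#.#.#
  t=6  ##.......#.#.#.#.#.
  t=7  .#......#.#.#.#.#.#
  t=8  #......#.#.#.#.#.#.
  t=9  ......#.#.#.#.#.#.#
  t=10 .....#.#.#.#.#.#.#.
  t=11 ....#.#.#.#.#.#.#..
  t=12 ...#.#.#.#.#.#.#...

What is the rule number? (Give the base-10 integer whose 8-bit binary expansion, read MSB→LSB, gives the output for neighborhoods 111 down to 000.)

  [7] ### => .  t=0,i=8
  [6] ##. => #  t=0,i=14
  [5] #.# => #  t=0,i=4
  [4] #.. => .  t=0,i=1
  [3] .## => .  t=0,i=7
  [2] .#. => .  t=0,i=0
  [1] ..# => #  t=0,i=2
  [0] ... => .  t=1,i=8
  bits 01100010 = 98

98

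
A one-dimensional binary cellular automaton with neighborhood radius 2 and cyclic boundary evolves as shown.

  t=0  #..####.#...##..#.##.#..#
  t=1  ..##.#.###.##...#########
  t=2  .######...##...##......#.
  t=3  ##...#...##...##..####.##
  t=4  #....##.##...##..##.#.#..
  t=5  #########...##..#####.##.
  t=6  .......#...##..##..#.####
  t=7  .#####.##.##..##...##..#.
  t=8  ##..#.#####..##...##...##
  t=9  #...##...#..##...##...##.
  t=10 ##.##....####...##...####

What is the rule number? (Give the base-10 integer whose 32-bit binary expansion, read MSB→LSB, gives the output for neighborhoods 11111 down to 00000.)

  ##### -> .   bit 31 = 0  t=1,i=18
  ####. -> #   bit 30 = 1  t=0,i=5
  ###.# -> .   bit 29 = 0  t=0,i=6
  ###.. -> .   bit 28 = 0  t=1,i=24
  ##.## -> #   bit 27 = 1  t=1,i=10
  ##.#. -> #   bit 26 = 1  t=0,i=7
  ##..# -> .   bit 25 = 0  t=0,i=1
  ##... -> .   bit 24 = 0  t=1,i=13
  #.### -> .   bit 23 = 0  t=1,i=7
  #.##. -> #   bit 22 = 1  t=0,i=18
  #.#.# -> #   bit 21 = 1  t=1,i=5
  #.#.. -> #   bit 20 = 1  t=0,i=8
  #..## -> #   bit 19 = 1  t=0,i=2
  #..#. -> .   bit 18 = 0  t=0,i=15
  #...# -> .   bit 17 = 0  t=0,i=10
  #.... -> #   bit 16 = 1  t=2,i=18
  .#### -> .   bit 15 = 0  t=0,i=4
  .###. -> .   bit 14 = 0  t=1,i=8
  .##.# -> #   bit 13 = 1  t=0,i=19
  .##.. -> .   bit 12 = 0  t=0,i=0
  .#.## -> #   bit 11 = 1  t=0,i=17
  .#.#. -> .   bit 10 = 0  t=4,i=21
  .#..# -> #   bit 9 = 1  t=0,i=22
  .#... -> #   bit 8 = 1  t=0,i=9
  ..### -> #   bit 7 = 1  t=0,i=3
  ..##. -> #   bit 6 = 1  t=0,i=12
  ..#.# -> #   bit 5 = 1  t=0,i=16
  ..#.. -> #   bit 4 = 1  t=2,i=23
  ...## -> #   bit 3 = 1  t=0,i=11
  ...#. -> .   bit 2 = 0  t=2,i=22
  ....# -> #   bit 1 = 1  t=2,i=21
  ..... -> #   bit 0 = 1  t=2,i=19
  bits 01001100011110010010101111111011 = 1283009531

1283009531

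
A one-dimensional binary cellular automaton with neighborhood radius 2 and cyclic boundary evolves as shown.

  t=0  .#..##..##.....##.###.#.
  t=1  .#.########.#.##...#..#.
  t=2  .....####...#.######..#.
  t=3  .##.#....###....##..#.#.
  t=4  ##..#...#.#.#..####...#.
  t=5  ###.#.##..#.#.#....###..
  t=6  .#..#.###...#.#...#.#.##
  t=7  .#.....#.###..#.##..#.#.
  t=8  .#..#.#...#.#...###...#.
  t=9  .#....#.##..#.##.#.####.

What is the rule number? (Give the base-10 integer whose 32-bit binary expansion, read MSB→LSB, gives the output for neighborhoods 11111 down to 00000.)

  [31] ##### => #  t=1,i=5
  [30] ####. => .  t=1,i=9
  [29] ###.# => .  t=0,i=20
  [28] ###.. => .  t=2,i=8
  [27] ##.## => .  t=0,i=17
  [26] ##.#. => .  t=0,i=21
  [25] ##..# => #  t=0,i=6
  [24] ##... => #  t=0,i=10
  [23] #.### => .  t=0,i=18
  [22] #.##. => #  t=1,i=14
  [21] #.#.# => #  t=1,i=12
  [20] #.#.. => #  t=0,i=22
  [19] #..## => #  t=0,i=3
  [18] #..#. => .  t=0,i=0
  [17] #...# => #  t=1,i=17
  [16] #.... => .  t=0,i=11
  [15] .#### => .  t=1,i=4
  [14] .###. => #  t=0,i=19
  [13] .##.# => .  t=0,i=16
  [12] .##.. => #  t=0,i=5
  [11] .#.## => .  t=1,i=2
  [10] .#.#. => .  t=3,i=21
  [9] .#..# => .  t=0,i=2
  [8] .#... => .  t=2,i=23
  [7] ..### => .  t=2,i=5
  [6] ..##. => #  t=0,i=4
  [5] ..#.# => .  t=1,i=1
  [4] ..#.. => #  t=0,i=1
  [3] ...## => #  t=0,i=14
  [2] ...#. => #  t=1,i=18
  [1] ....# => .  t=0,i=13
  [0] ..... => #  t=0,i=12
  bits 10000011011110100101000001011101 = 2205831261

2205831261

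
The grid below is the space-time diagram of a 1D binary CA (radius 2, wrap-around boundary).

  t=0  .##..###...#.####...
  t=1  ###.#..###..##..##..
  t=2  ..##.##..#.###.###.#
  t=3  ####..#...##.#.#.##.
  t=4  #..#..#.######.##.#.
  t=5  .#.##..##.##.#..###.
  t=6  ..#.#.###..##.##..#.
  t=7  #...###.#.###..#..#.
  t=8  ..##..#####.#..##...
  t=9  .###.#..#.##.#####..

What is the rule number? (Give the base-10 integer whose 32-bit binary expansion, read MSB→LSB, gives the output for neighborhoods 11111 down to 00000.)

  [31] ##### => #  t=4,i=10
  [30] ####. => .  t=0,i=15
  [29] ###.# => #  t=1,i=2
  [28] ###.. => #  t=0,i=7
  [27] ##.## => .  t=2,i=4
  [26] ##.#. => #  t=1,i=3
  [25] ##..# => .  t=0,i=3
  [24] ##... => #  t=0,i=8
  [23] #.### => #  t=0,i=13
  [22] #.##. => .  t=2,i=5
  [21] #.#.# => #  t=3,i=13
  [20] #.#.. => .  t=1,i=4
  [19] #..## => #  t=0,i=4
  [18] #..#. => .  t=2,i=8
  [17] #...# => #  t=0,i=9
  [16] #.... => .  t=0,i=18
  [15] .#### => .  t=0,i=14
  [14] .###. => .  t=0,i=6
  [13] .##.# => #  t=2,i=3
  [12] .##.. => #  t=0,i=2
  [11] .#.## => #  t=0,i=12
  [10] .#.#. => .  t=3,i=14
  [9] .#..# => #  t=1,i=5
  [8] .#... => .  t=3,i=7
  [7] ..### => .  t=0,i=5
  [6] ..##. => #  t=0,i=1
  [5] ..#.# => .  t=0,i=11
  [4] ..#.. => #  t=3,i=6
  [3] ...## => #  t=0,i=0
  [2] ...#. => .  t=0,i=10
  [1] ....# => .  t=0,i=19
  [0] ..... => .  t=8,i=19
  bits 10110101101010100011101001011000 = 3047832152

3047832152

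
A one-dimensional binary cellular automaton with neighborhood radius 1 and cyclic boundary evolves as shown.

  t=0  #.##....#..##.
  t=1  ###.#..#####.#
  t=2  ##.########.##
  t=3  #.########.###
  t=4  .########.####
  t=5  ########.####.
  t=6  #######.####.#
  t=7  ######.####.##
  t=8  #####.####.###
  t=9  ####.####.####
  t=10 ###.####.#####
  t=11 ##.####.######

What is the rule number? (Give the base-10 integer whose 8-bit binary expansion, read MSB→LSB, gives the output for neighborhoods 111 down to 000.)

  [7] ### => #  t=1,i=0
  [6] ##. => .  t=0,i=3
  [5] #.# => #  t=0,i=1
  [4] #.. => #  t=0,i=4
  [3] .## => #  t=0,i=2
  [2] .#. => #  t=0,i=0
  [1] ..# => #  t=0,i=7
  [0] ... => .  t=0,i=5
  bits 10111110 = 190

190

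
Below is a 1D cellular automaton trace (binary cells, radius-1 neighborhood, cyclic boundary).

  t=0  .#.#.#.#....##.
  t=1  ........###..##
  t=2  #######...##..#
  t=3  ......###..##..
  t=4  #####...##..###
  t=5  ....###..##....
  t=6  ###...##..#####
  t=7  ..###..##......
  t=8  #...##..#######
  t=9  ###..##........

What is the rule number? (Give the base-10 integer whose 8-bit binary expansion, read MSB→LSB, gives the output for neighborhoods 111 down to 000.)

81

  nb ###: next=.  (t=1,i=9, bit7=0)
  nb ##.: next=#  (t=0,i=13, bit6=1)
  nb #.#: next=.  (t=0,i=2, bit5=0)
  nb #..: next=#  (t=0,i=8, bit4=1)
  nb .##: next=.  (t=0,i=12, bit3=0)
  nb .#.: next=.  (t=0,i=1, bit2=0)
  nb ..#: next=.  (t=0,i=0, bit1=0)
  nb ...: next=#  (t=0,i=9, bit0=1)
  bits 01010001 = 81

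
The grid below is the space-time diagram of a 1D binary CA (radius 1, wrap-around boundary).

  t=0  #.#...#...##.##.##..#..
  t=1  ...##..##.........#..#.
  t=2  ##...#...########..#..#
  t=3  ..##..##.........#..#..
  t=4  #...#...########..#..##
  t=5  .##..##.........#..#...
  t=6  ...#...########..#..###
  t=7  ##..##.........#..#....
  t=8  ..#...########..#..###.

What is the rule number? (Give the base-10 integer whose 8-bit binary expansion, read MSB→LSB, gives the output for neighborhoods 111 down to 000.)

17

  ###|.  b7=0 t=2,i=0
  ##.|.  b6=0 t=0,i=11
  #.#|.  b5=0 t=0,i=1
  #..|#  b4=1 t=0,i=3
  .##|.  b3=0 t=0,i=10
  .#.|.  b2=0 t=0,i=0
  ..#|.  b1=0 t=0,i=5
  ...|#  b0=1 t=0,i=4
  bits 00010001 = 17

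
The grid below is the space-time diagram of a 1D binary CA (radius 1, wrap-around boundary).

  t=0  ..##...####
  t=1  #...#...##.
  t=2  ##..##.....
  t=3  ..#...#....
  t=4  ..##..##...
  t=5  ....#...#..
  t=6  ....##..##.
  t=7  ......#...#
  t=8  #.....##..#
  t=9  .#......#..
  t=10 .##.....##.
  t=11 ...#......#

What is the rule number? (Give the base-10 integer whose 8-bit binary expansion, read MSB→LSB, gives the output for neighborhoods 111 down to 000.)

  nb ###: next=#  (t=0,i=8, bit7=1)
  nb ##.: next=.  (t=0,i=3, bit6=0)
  nb #.#: next=.  (t=1,i=10, bit5=0)
  nb #..: next=#  (t=0,i=0, bit4=1)
  nb .##: next=.  (t=0,i=2, bit3=0)
  nb .#.: next=#  (t=1,i=0, bit2=1)
  nb ..#: next=.  (t=0,i=1, bit1=0)
  nb ...: next=.  (t=0,i=5, bit0=0)
  bits 10010100 = 148

148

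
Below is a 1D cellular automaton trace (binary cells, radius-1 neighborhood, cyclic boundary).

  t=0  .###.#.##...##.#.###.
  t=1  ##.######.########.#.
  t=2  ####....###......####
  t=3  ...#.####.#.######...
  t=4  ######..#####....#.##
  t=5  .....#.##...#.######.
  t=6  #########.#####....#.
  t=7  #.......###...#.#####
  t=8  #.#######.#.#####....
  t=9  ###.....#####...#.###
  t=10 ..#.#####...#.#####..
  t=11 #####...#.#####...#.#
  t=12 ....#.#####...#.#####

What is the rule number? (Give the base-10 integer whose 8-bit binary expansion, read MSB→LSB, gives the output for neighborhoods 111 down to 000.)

  ### -> .   bit 7 = 0  t=0,i=2
  ##. -> #   bit 6 = 1  t=0,i=3
  #.# -> #   bit 5 = 1  t=0,i=4
  #.. -> .   bit 4 = 0  t=0,i=9
  .## -> #   bit 3 = 1  t=0,i=1
  .#. -> #   bit 2 = 1  t=0,i=5
  ..# -> #   bit 1 = 1  t=0,i=0
  ... -> #   bit 0 = 1  t=0,i=10
  bits 01101111 = 111

111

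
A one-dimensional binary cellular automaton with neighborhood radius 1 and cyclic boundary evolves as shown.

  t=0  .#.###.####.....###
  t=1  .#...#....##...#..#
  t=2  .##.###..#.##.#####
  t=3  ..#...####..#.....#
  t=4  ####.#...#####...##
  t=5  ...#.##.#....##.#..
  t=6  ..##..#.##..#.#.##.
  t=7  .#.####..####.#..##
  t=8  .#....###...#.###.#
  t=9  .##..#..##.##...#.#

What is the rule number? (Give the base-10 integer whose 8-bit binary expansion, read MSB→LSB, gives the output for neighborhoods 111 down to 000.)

86

  ###|.  b7=0 t=0,i=4
  ##.|#  b6=1 t=0,i=5
  #.#|.  b5=0 t=0,i=0
  #..|#  b4=1 t=0,i=11
  .##|.  b3=0 t=0,i=3
  .#.|#  b2=1 t=0,i=1
  ..#|#  b1=1 t=0,i=15
  ...|.  b0=0 t=0,i=12
  bits 01010110 = 86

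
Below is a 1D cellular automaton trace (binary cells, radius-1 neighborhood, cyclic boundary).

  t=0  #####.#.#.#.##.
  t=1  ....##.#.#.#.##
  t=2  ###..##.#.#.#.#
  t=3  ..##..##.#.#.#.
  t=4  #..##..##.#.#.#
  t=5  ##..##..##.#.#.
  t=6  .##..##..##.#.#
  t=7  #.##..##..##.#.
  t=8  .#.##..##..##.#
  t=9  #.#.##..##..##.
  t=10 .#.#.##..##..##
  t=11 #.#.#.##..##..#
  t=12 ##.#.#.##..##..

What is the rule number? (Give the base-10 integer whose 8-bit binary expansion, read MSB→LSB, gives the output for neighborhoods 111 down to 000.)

113

  nb ###: next=.  (t=0,i=1, bit7=0)
  nb ##.: next=#  (t=0,i=4, bit6=1)
  nb #.#: next=#  (t=0,i=5, bit5=1)
  nb #..: next=#  (t=1,i=0, bit4=1)
  nb .##: next=.  (t=0,i=0, bit3=0)
  nb .#.: next=.  (t=0,i=6, bit2=0)
  nb ..#: next=.  (t=1,i=3, bit1=0)
  nb ...: next=#  (t=1,i=1, bit0=1)
  bits 01110001 = 113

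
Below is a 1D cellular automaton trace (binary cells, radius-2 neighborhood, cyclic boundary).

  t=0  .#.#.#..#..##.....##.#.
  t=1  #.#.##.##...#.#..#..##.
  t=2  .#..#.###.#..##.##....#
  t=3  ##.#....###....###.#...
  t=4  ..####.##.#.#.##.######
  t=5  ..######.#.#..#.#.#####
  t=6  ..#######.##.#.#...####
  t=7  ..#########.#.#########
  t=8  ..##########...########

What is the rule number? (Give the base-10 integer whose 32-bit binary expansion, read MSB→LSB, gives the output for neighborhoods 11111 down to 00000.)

  [31] ##### => #  t=4,i=19
  [30] ####. => #  t=4,i=4
  [29] ###.# => #  t=2,i=8
  [28] ###.. => #  t=3,i=10
  [27] ##.## => #  t=1,i=6
  [26] ##.#. => #  t=0,i=20
  [25] ##..# => .  t=4,i=0
  [24] ##... => .  t=0,i=13
  [23] #.### => .  t=2,i=6
  [22] #.##. => #  t=1,i=4
  [21] #.#.# => .  t=0,i=3
  [20] #.#.. => #  t=0,i=5
  [19] #..## => .  t=0,i=10
  [18] #..#. => #  t=0,i=0
  [17] #...# => #  t=1,i=10
  [16] #.... => #  t=0,i=14
  [15] .#### => #  t=4,i=3
  [14] .###. => .  t=2,i=7
  [13] .##.# => .  t=0,i=19
  [12] .##.. => #  t=0,i=12
  [11] .#.## => .  t=1,i=3
  [10] .#.#. => #  t=0,i=2
  [9] .#..# => .  t=0,i=6
  [8] .#... => #  t=3,i=4
  [7] ..### => #  t=3,i=8
  [6] ..##. => .  t=0,i=11
  [5] ..#.# => .  t=0,i=1
  [4] ..#.. => #  t=0,i=8
  [3] ...## => #  t=0,i=17
  [2] ...#. => .  t=1,i=11
  [1] ....# => .  t=0,i=16
  [0] ..... => .  t=0,i=15
  bits 11111100010101111001010110011000 = 4233598360

4233598360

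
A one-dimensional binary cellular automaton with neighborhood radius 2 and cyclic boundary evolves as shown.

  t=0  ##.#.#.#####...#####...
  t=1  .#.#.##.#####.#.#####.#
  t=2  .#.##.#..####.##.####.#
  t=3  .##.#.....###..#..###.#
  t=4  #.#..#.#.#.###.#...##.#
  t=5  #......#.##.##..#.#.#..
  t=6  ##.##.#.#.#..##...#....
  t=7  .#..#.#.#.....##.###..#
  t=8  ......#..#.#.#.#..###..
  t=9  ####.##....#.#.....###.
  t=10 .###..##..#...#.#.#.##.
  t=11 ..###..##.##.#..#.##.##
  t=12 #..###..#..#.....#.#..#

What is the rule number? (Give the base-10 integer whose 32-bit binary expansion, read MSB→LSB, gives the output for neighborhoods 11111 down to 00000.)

  nb #####: next=#  (t=0,i=9, bit31=1)
  nb ####.: next=#  (t=0,i=10, bit30=1)
  nb ###.#: next=#  (t=1,i=12, bit29=1)
  nb ###..: next=#  (t=0,i=11, bit28=1)
  nb ##.##: next=.  (t=1,i=7, bit27=0)
  nb ##.#.: next=.  (t=0,i=2, bit26=0)
  nb ##..#: next=#  (t=3,i=13, bit25=1)
  nb ##...: next=#  (t=0,i=12, bit24=1)
  nb #.###: next=.  (t=0,i=7, bit23=0)
  nb #.##.: next=.  (t=1,i=5, bit22=0)
  nb #.#.#: next=#  (t=0,i=3, bit21=1)
  nb #.#..: next=.  (t=2,i=6, bit20=0)
  nb #..##: next=.  (t=2,i=8, bit19=0)
  nb #..#.: next=.  (t=3,i=14, bit18=0)
  nb #...#: next=.  (t=0,i=13, bit17=0)
  nb #....: next=.  (t=3,i=6, bit16=0)
  nb .####: next=#  (t=0,i=8, bit15=1)
  nb .###.: next=#  (t=3,i=11, bit14=1)
  nb .##.#: next=#  (t=0,i=1, bit13=1)
  nb .##..: next=#  (t=5,i=13, bit12=1)
  nb .#.##: next=#  (t=0,i=6, bit11=1)
  nb .#.#.: next=.  (t=0,i=4, bit10=0)
  nb .#..#: next=.  (t=2,i=7, bit9=0)
  nb .#...: next=#  (t=3,i=5, bit8=1)
  nb ..###: next=.  (t=0,i=15, bit7=0)
  nb ..##.: next=.  (t=0,i=0, bit6=0)
  nb ..#.#: next=.  (t=4,i=5, bit5=0)
  nb ..#..: next=#  (t=3,i=15, bit4=1)
  nb ...##: next=#  (t=0,i=14, bit3=1)
  nb ...#.: next=#  (t=5,i=6, bit2=1)
  nb ....#: next=.  (t=3,i=8, bit1=0)
  nb .....: next=#  (t=3,i=7, bit0=1)
  bits 11110011001000001111100100011101 = 4079024413

4079024413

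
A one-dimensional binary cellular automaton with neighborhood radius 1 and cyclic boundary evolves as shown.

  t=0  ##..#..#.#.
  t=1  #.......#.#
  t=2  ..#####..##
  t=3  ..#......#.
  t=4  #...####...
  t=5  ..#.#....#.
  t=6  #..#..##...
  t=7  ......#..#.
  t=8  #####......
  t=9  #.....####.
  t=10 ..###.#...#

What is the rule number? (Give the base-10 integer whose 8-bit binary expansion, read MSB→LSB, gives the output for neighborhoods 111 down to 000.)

  [7] ### => .  t=2,i=3
  [6] ##. => .  t=0,i=1
  [5] #.# => #  t=0,i=8
  [4] #.. => .  t=0,i=2
  [3] .## => #  t=0,i=0
  [2] .#. => .  t=0,i=4
  [1] ..# => .  t=0,i=3
  [0] ... => #  t=1,i=2
  bits 00101001 = 41

41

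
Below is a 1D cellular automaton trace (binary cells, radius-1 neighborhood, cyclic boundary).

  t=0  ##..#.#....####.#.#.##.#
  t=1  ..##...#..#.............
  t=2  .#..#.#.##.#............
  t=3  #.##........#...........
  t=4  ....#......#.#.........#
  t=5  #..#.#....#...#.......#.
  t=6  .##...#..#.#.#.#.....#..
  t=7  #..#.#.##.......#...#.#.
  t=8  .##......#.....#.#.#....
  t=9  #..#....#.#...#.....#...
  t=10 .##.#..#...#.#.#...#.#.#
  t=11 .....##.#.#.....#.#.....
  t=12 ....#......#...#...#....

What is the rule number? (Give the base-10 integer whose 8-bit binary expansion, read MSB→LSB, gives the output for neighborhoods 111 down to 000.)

18

  ###|.  b7=0 t=0,i=0
  ##.|.  b6=0 t=0,i=1
  #.#|.  b5=0 t=0,i=5
  #..|#  b4=1 t=0,i=2
  .##|.  b3=0 t=0,i=11
  .#.|.  b2=0 t=0,i=4
  ..#|#  b1=1 t=0,i=3
  ...|.  b0=0 t=0,i=8
  bits 00010010 = 18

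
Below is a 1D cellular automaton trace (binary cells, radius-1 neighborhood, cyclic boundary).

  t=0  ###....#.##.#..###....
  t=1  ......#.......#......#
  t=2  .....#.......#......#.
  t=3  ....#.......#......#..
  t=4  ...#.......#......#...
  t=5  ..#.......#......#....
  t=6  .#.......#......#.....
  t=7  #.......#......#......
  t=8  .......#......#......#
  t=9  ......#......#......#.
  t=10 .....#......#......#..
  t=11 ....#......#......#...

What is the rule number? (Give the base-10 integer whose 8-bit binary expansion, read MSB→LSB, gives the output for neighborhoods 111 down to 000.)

  ###|.  b7=0 t=0,i=1
  ##.|.  b6=0 t=0,i=2
  #.#|.  b5=0 t=0,i=8
  #..|.  b4=0 t=0,i=3
  .##|.  b3=0 t=0,i=0
  .#.|.  b2=0 t=0,i=7
  ..#|#  b1=1 t=0,i=6
  ...|.  b0=0 t=0,i=4
  bits 00000010 = 2

2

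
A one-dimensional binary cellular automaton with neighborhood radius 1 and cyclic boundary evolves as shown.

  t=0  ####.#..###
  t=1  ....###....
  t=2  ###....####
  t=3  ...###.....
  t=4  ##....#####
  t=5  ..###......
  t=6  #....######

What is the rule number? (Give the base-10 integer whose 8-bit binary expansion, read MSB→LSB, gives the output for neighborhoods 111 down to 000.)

53

  [7] ### => .  t=0,i=0
  [6] ##. => .  t=0,i=3
  [5] #.# => #  t=0,i=4
  [4] #.. => #  t=0,i=6
  [3] .## => .  t=0,i=8
  [2] .#. => #  t=0,i=5
  [1] ..# => .  t=0,i=7
  [0] ... => #  t=1,i=0
  bits 00110101 = 53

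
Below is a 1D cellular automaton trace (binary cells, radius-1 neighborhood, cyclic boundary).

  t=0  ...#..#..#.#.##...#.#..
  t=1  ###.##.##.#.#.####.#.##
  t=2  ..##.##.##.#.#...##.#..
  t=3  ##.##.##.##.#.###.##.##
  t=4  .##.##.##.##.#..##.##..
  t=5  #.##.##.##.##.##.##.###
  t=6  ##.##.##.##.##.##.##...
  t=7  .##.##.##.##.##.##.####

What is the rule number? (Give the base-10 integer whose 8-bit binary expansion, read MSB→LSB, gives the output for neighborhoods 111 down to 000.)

  ### -> .   bit 7 = 0  t=1,i=0
  ##. -> #   bit 6 = 1  t=0,i=14
  #.# -> #   bit 5 = 1  t=0,i=10
  #.. -> #   bit 4 = 1  t=0,i=4
  .## -> .   bit 3 = 0  t=0,i=13
  .#. -> .   bit 2 = 0  t=0,i=3
  ..# -> #   bit 1 = 1  t=0,i=2
  ... -> #   bit 0 = 1  t=0,i=0
  bits 01110011 = 115

115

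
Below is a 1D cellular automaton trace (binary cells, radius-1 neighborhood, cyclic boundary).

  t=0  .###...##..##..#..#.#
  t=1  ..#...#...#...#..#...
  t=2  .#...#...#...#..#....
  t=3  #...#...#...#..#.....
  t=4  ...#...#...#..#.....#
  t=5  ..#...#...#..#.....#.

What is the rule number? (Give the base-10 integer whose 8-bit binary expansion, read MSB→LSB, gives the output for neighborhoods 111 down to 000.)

  ### -> #   bit 7 = 1  t=0,i=2
  ##. -> .   bit 6 = 0  t=0,i=3
  #.# -> .   bit 5 = 0  t=0,i=0
  #.. -> .   bit 4 = 0  t=0,i=4
  .## -> .   bit 3 = 0  t=0,i=1
  .#. -> .   bit 2 = 0  t=0,i=15
  ..# -> #   bit 1 = 1  t=0,i=6
  ... -> .   bit 0 = 0  t=0,i=5
  bits 10000010 = 130

130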